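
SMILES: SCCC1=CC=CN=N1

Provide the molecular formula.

C6H8N2S

Heavy atoms from the SMILES: 6 C, 2 N, 1 S.
Implicit hydrogens by atom environment:
  3 × C (aromatic): 1 H each → 3
  2 × C: 2 H each → 4
  2 × N (aromatic): no H
  1 × C (aromatic): no H
  1 × S: 1 H
  Total hydrogens = 8.
Molecular formula: C6H8N2S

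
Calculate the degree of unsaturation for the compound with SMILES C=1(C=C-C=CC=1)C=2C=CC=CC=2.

8

Molecular formula from the SMILES: C12H10.
DoU = (2C + 2 + N − H − X)/2 = (2·12 + 2 + 0 − 10 − 0)/2 = 16/2 = 8.
(Structurally: 2 ring(s) + 6 π bond(s) = 8.)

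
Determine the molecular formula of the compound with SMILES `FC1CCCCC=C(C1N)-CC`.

Heavy atoms from the SMILES: 10 C, 1 F, 1 N.
Implicit hydrogens by atom environment:
  5 × C: 2 H each → 10
  3 × C: 1 H each → 3
  1 × C: 3 H
  1 × C: no H
  1 × F: no H
  1 × N: 2 H
  Total hydrogens = 18.
Molecular formula: C10H18FN

C10H18FN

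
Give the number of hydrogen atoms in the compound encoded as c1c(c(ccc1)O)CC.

10

Hydrogens are implicit in SMILES; fill each atom to its normal valence:
  4 × C (aromatic): 1 H each → 4
  2 × C (aromatic): no H
  1 × C: 3 H
  1 × C: 2 H
  1 × O: 1 H
  Total hydrogens = 10.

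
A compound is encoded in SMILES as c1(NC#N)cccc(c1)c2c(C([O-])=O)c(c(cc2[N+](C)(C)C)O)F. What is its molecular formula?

Heavy atoms from the SMILES: 17 C, 1 F, 3 N, 3 O.
Implicit hydrogens by atom environment:
  7 × C (aromatic): no H
  5 × C (aromatic): 1 H each → 5
  3 × C: 3 H each → 9
  2 × C: no H
  1 × F: no H
  1 × N: 1 H
  1 × N (charge +1): no H
  1 × N: no H
  1 × O: 1 H
  1 × O: no H
  1 × O (charge -1): no H
  Total hydrogens = 16.
Molecular formula: C17H16FN3O3

C17H16FN3O3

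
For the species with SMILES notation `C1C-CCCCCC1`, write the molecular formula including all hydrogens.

Heavy atoms from the SMILES: 8 C.
Implicit hydrogens by atom environment:
  8 × C: 2 H each → 16
  Total hydrogens = 16.
Molecular formula: C8H16

C8H16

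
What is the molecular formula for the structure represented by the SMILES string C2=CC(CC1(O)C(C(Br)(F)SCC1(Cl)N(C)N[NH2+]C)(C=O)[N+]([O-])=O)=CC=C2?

Heavy atoms from the SMILES: 1 Br, 15 C, 1 Cl, 1 F, 4 N, 4 O, 1 S.
Implicit hydrogens by atom environment:
  5 × C (aromatic): 1 H each → 5
  4 × C: no H
  2 × C: 3 H each → 6
  2 × C: 2 H each → 4
  2 × O: no H
  1 × Br: no H
  1 × C: 1 H
  1 × C (aromatic): no H
  1 × Cl: no H
  1 × F: no H
  1 × N (charge +1): 2 H
  1 × N: 1 H
  1 × N: no H
  1 × N (charge +1): no H
  1 × O: 1 H
  1 × O (charge -1): no H
  1 × S: no H
  Total hydrogens = 20.
Net charge +1.
Molecular formula: C15H20BrClFN4O4S+

C15H20BrClFN4O4S+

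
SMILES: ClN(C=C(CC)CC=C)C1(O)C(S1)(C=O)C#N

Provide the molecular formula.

C11H13ClN2O2S

Heavy atoms from the SMILES: 11 C, 1 Cl, 2 N, 2 O, 1 S.
Implicit hydrogens by atom environment:
  4 × C: no H
  3 × C: 2 H each → 6
  3 × C: 1 H each → 3
  2 × N: no H
  1 × C: 3 H
  1 × Cl: no H
  1 × O: 1 H
  1 × O: no H
  1 × S: no H
  Total hydrogens = 13.
Molecular formula: C11H13ClN2O2S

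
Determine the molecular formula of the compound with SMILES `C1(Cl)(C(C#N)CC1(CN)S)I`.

C6H8ClIN2S

Heavy atoms from the SMILES: 6 C, 1 Cl, 1 I, 2 N, 1 S.
Implicit hydrogens by atom environment:
  3 × C: no H
  2 × C: 2 H each → 4
  1 × C: 1 H
  1 × Cl: no H
  1 × I: no H
  1 × N: 2 H
  1 × N: no H
  1 × S: 1 H
  Total hydrogens = 8.
Molecular formula: C6H8ClIN2S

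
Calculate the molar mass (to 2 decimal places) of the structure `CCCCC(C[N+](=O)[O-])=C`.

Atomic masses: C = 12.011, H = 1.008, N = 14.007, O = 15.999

143.19

Molecular formula: C7H13NO2.
M = 7×12.011 + 13×1.008 + 1×14.007 + 2×15.999 = 143.19 g/mol.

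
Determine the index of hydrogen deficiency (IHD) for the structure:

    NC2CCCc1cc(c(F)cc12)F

5

Molecular formula from the SMILES: C10H11F2N.
DoU = (2C + 2 + N − H − X)/2 = (2·10 + 2 + 1 − 11 − 2)/2 = 10/2 = 5.
(Structurally: 2 ring(s) + 3 π bond(s) = 5.)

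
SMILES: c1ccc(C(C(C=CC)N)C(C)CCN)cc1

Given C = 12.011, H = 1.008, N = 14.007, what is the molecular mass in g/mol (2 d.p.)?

232.37

Molecular formula: C15H24N2.
M = 15×12.011 + 24×1.008 + 2×14.007 = 232.37 g/mol.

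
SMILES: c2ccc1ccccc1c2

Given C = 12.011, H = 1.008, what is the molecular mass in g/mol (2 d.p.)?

128.17

Molecular formula: C10H8.
M = 10×12.011 + 8×1.008 = 128.17 g/mol.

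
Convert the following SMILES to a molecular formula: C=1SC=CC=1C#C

Heavy atoms from the SMILES: 6 C, 1 S.
Implicit hydrogens by atom environment:
  3 × C (aromatic): 1 H each → 3
  1 × C: 1 H
  1 × C (aromatic): no H
  1 × C: no H
  1 × S (aromatic): no H
  Total hydrogens = 4.
Molecular formula: C6H4S

C6H4S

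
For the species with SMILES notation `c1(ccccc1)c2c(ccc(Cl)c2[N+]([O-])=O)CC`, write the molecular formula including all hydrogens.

Heavy atoms from the SMILES: 14 C, 1 Cl, 1 N, 2 O.
Implicit hydrogens by atom environment:
  7 × C (aromatic): 1 H each → 7
  5 × C (aromatic): no H
  1 × C: 3 H
  1 × C: 2 H
  1 × Cl: no H
  1 × N (charge +1): no H
  1 × O: no H
  1 × O (charge -1): no H
  Total hydrogens = 12.
Molecular formula: C14H12ClNO2

C14H12ClNO2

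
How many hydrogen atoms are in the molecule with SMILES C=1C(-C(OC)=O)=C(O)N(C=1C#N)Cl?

Hydrogens are implicit in SMILES; fill each atom to its normal valence:
  3 × C (aromatic): no H
  2 × C: no H
  2 × O: no H
  1 × C: 3 H
  1 × C (aromatic): 1 H
  1 × Cl: no H
  1 × N (aromatic): no H
  1 × N: no H
  1 × O: 1 H
  Total hydrogens = 5.

5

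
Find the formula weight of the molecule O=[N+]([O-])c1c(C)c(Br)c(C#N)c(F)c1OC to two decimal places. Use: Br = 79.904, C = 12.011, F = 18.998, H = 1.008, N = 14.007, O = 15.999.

289.06

Molecular formula: C9H6BrFN2O3.
M = 1×79.904 + 9×12.011 + 1×18.998 + 6×1.008 + 2×14.007 + 3×15.999 = 289.06 g/mol.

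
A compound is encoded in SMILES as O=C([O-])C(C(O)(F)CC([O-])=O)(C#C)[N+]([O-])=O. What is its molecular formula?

[C7H4FNO7]2-

Heavy atoms from the SMILES: 7 C, 1 F, 1 N, 7 O.
Implicit hydrogens by atom environment:
  5 × C: no H
  3 × O: no H
  3 × O (charge -1): no H
  1 × C: 2 H
  1 × C: 1 H
  1 × F: no H
  1 × N (charge +1): no H
  1 × O: 1 H
  Total hydrogens = 4.
Net charge -2.
Molecular formula: [C7H4FNO7]2-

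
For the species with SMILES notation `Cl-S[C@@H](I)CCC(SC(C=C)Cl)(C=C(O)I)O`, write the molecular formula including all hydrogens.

C9H12Cl2I2O2S2

Heavy atoms from the SMILES: 9 C, 2 Cl, 2 I, 2 O, 2 S.
Implicit hydrogens by atom environment:
  4 × C: 1 H each → 4
  3 × C: 2 H each → 6
  2 × C: no H
  2 × Cl: no H
  2 × I: no H
  2 × O: 1 H each → 2
  2 × S: no H
  Total hydrogens = 12.
Molecular formula: C9H12Cl2I2O2S2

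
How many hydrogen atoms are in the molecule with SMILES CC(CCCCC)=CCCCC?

Hydrogens are implicit in SMILES; fill each atom to its normal valence:
  7 × C: 2 H each → 14
  3 × C: 3 H each → 9
  1 × C: 1 H
  1 × C: no H
  Total hydrogens = 24.

24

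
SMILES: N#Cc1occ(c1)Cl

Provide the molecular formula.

Heavy atoms from the SMILES: 5 C, 1 Cl, 1 N, 1 O.
Implicit hydrogens by atom environment:
  2 × C (aromatic): 1 H each → 2
  2 × C (aromatic): no H
  1 × C: no H
  1 × Cl: no H
  1 × N: no H
  1 × O (aromatic): no H
  Total hydrogens = 2.
Molecular formula: C5H2ClNO

C5H2ClNO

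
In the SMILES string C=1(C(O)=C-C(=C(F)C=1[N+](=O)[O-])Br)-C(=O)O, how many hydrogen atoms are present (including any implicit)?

3

Hydrogens are implicit in SMILES; fill each atom to its normal valence:
  5 × C (aromatic): no H
  2 × O: 1 H each → 2
  2 × O: no H
  1 × Br: no H
  1 × C (aromatic): 1 H
  1 × C: no H
  1 × F: no H
  1 × N (charge +1): no H
  1 × O (charge -1): no H
  Total hydrogens = 3.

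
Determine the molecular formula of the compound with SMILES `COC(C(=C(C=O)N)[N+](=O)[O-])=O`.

C5H6N2O5

Heavy atoms from the SMILES: 5 C, 2 N, 5 O.
Implicit hydrogens by atom environment:
  4 × O: no H
  3 × C: no H
  1 × C: 3 H
  1 × C: 1 H
  1 × N: 2 H
  1 × N (charge +1): no H
  1 × O (charge -1): no H
  Total hydrogens = 6.
Molecular formula: C5H6N2O5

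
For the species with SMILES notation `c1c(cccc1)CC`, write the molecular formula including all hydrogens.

C8H10

Heavy atoms from the SMILES: 8 C.
Implicit hydrogens by atom environment:
  5 × C (aromatic): 1 H each → 5
  1 × C: 3 H
  1 × C: 2 H
  1 × C (aromatic): no H
  Total hydrogens = 10.
Molecular formula: C8H10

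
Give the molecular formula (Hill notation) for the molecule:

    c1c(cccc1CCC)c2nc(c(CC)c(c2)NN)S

Heavy atoms from the SMILES: 16 C, 3 N, 1 S.
Implicit hydrogens by atom environment:
  6 × C (aromatic): no H
  5 × C (aromatic): 1 H each → 5
  3 × C: 2 H each → 6
  2 × C: 3 H each → 6
  1 × N: 2 H
  1 × N: 1 H
  1 × N (aromatic): no H
  1 × S: 1 H
  Total hydrogens = 21.
Molecular formula: C16H21N3S

C16H21N3S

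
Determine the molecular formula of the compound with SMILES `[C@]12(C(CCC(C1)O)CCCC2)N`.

Heavy atoms from the SMILES: 10 C, 1 N, 1 O.
Implicit hydrogens by atom environment:
  7 × C: 2 H each → 14
  2 × C: 1 H each → 2
  1 × C: no H
  1 × N: 2 H
  1 × O: 1 H
  Total hydrogens = 19.
Molecular formula: C10H19NO

C10H19NO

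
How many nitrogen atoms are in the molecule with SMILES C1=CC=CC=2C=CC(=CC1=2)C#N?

1

The symbol for nitrogen appears 1 time in the SMILES.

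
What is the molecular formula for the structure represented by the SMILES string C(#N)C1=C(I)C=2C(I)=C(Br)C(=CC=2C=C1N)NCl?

Heavy atoms from the SMILES: 1 Br, 11 C, 1 Cl, 2 I, 3 N.
Implicit hydrogens by atom environment:
  8 × C (aromatic): no H
  2 × C (aromatic): 1 H each → 2
  2 × I: no H
  1 × Br: no H
  1 × C: no H
  1 × Cl: no H
  1 × N: 2 H
  1 × N: 1 H
  1 × N: no H
  Total hydrogens = 5.
Molecular formula: C11H5BrClI2N3

C11H5BrClI2N3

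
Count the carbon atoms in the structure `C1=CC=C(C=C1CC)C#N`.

9

The symbol for carbon appears 9 times in the SMILES.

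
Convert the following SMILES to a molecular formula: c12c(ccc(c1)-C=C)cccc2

C12H10

Heavy atoms from the SMILES: 12 C.
Implicit hydrogens by atom environment:
  7 × C (aromatic): 1 H each → 7
  3 × C (aromatic): no H
  1 × C: 2 H
  1 × C: 1 H
  Total hydrogens = 10.
Molecular formula: C12H10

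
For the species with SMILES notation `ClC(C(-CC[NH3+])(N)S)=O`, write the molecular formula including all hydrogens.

C4H10ClN2OS+

Heavy atoms from the SMILES: 4 C, 1 Cl, 2 N, 1 O, 1 S.
Implicit hydrogens by atom environment:
  2 × C: 2 H each → 4
  2 × C: no H
  1 × Cl: no H
  1 × N (charge +1): 3 H
  1 × N: 2 H
  1 × O: no H
  1 × S: 1 H
  Total hydrogens = 10.
Net charge +1.
Molecular formula: C4H10ClN2OS+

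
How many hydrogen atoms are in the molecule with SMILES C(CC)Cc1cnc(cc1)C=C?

15

Hydrogens are implicit in SMILES; fill each atom to its normal valence:
  4 × C: 2 H each → 8
  3 × C (aromatic): 1 H each → 3
  2 × C (aromatic): no H
  1 × C: 3 H
  1 × C: 1 H
  1 × N (aromatic): no H
  Total hydrogens = 15.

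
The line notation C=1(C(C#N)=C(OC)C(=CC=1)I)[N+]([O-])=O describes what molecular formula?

C8H5IN2O3

Heavy atoms from the SMILES: 8 C, 1 I, 2 N, 3 O.
Implicit hydrogens by atom environment:
  4 × C (aromatic): no H
  2 × C (aromatic): 1 H each → 2
  2 × O: no H
  1 × C: 3 H
  1 × C: no H
  1 × I: no H
  1 × N (charge +1): no H
  1 × N: no H
  1 × O (charge -1): no H
  Total hydrogens = 5.
Molecular formula: C8H5IN2O3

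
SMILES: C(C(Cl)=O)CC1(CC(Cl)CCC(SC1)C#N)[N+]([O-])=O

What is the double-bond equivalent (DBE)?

5

Molecular formula from the SMILES: C11H14Cl2N2O3S.
DoU = (2C + 2 + N − H − X)/2 = (2·11 + 2 + 2 − 14 − 2)/2 = 10/2 = 5.
(Structurally: 1 ring(s) + 4 π bond(s) = 5.)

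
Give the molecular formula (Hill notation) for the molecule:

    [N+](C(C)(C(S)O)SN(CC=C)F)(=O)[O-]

Heavy atoms from the SMILES: 6 C, 1 F, 2 N, 3 O, 2 S.
Implicit hydrogens by atom environment:
  2 × C: 2 H each → 4
  2 × C: 1 H each → 2
  1 × C: 3 H
  1 × C: no H
  1 × F: no H
  1 × N: no H
  1 × N (charge +1): no H
  1 × O: 1 H
  1 × O: no H
  1 × O (charge -1): no H
  1 × S: 1 H
  1 × S: no H
  Total hydrogens = 11.
Molecular formula: C6H11FN2O3S2

C6H11FN2O3S2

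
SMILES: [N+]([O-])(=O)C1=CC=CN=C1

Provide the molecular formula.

C5H4N2O2

Heavy atoms from the SMILES: 5 C, 2 N, 2 O.
Implicit hydrogens by atom environment:
  4 × C (aromatic): 1 H each → 4
  1 × C (aromatic): no H
  1 × N (aromatic): no H
  1 × N (charge +1): no H
  1 × O: no H
  1 × O (charge -1): no H
  Total hydrogens = 4.
Molecular formula: C5H4N2O2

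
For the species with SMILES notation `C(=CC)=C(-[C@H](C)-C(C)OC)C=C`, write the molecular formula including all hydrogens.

Heavy atoms from the SMILES: 11 C, 1 O.
Implicit hydrogens by atom environment:
  4 × C: 3 H each → 12
  4 × C: 1 H each → 4
  2 × C: no H
  1 × C: 2 H
  1 × O: no H
  Total hydrogens = 18.
Molecular formula: C11H18O

C11H18O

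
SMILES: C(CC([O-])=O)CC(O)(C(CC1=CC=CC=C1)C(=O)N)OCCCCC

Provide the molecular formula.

Heavy atoms from the SMILES: 19 C, 1 N, 5 O.
Implicit hydrogens by atom environment:
  8 × C: 2 H each → 16
  5 × C (aromatic): 1 H each → 5
  3 × C: no H
  3 × O: no H
  1 × C: 3 H
  1 × C: 1 H
  1 × C (aromatic): no H
  1 × N: 2 H
  1 × O: 1 H
  1 × O (charge -1): no H
  Total hydrogens = 28.
Net charge -1.
Molecular formula: C19H28NO5-

C19H28NO5-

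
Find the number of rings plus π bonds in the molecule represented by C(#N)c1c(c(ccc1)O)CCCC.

6

Molecular formula from the SMILES: C11H13NO.
DoU = (2C + 2 + N − H − X)/2 = (2·11 + 2 + 1 − 13 − 0)/2 = 12/2 = 6.
(Structurally: 1 ring(s) + 5 π bond(s) = 6.)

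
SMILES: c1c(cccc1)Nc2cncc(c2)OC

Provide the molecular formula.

C12H12N2O

Heavy atoms from the SMILES: 12 C, 2 N, 1 O.
Implicit hydrogens by atom environment:
  8 × C (aromatic): 1 H each → 8
  3 × C (aromatic): no H
  1 × C: 3 H
  1 × N: 1 H
  1 × N (aromatic): no H
  1 × O: no H
  Total hydrogens = 12.
Molecular formula: C12H12N2O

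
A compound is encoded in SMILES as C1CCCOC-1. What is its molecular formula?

Heavy atoms from the SMILES: 5 C, 1 O.
Implicit hydrogens by atom environment:
  5 × C: 2 H each → 10
  1 × O: no H
  Total hydrogens = 10.
Molecular formula: C5H10O

C5H10O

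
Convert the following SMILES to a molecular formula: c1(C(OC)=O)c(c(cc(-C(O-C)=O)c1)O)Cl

C10H9ClO5

Heavy atoms from the SMILES: 10 C, 1 Cl, 5 O.
Implicit hydrogens by atom environment:
  4 × C (aromatic): no H
  4 × O: no H
  2 × C: 3 H each → 6
  2 × C (aromatic): 1 H each → 2
  2 × C: no H
  1 × Cl: no H
  1 × O: 1 H
  Total hydrogens = 9.
Molecular formula: C10H9ClO5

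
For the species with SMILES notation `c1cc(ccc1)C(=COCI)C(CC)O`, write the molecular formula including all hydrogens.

C12H15IO2

Heavy atoms from the SMILES: 12 C, 1 I, 2 O.
Implicit hydrogens by atom environment:
  5 × C (aromatic): 1 H each → 5
  2 × C: 2 H each → 4
  2 × C: 1 H each → 2
  1 × C: 3 H
  1 × C: no H
  1 × C (aromatic): no H
  1 × I: no H
  1 × O: 1 H
  1 × O: no H
  Total hydrogens = 15.
Molecular formula: C12H15IO2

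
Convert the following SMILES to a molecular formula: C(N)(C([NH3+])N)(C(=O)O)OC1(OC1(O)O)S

Heavy atoms from the SMILES: 5 C, 3 N, 6 O, 1 S.
Implicit hydrogens by atom environment:
  4 × C: no H
  3 × O: 1 H each → 3
  3 × O: no H
  2 × N: 2 H each → 4
  1 × C: 1 H
  1 × N (charge +1): 3 H
  1 × S: 1 H
  Total hydrogens = 12.
Net charge +1.
Molecular formula: C5H12N3O6S+

C5H12N3O6S+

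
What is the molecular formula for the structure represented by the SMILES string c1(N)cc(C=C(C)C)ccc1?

C10H13N

Heavy atoms from the SMILES: 10 C, 1 N.
Implicit hydrogens by atom environment:
  4 × C (aromatic): 1 H each → 4
  2 × C: 3 H each → 6
  2 × C (aromatic): no H
  1 × C: 1 H
  1 × C: no H
  1 × N: 2 H
  Total hydrogens = 13.
Molecular formula: C10H13N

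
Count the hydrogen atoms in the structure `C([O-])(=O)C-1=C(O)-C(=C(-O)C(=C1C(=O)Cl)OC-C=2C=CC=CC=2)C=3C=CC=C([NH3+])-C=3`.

16

Hydrogens are implicit in SMILES; fill each atom to its normal valence:
  9 × C (aromatic): 1 H each → 9
  9 × C (aromatic): no H
  3 × O: no H
  2 × C: no H
  2 × O: 1 H each → 2
  1 × C: 2 H
  1 × Cl: no H
  1 × N (charge +1): 3 H
  1 × O (charge -1): no H
  Total hydrogens = 16.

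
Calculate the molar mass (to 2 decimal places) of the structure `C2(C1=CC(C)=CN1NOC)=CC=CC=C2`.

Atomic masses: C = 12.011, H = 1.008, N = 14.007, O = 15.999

Molecular formula: C12H14N2O.
M = 12×12.011 + 14×1.008 + 2×14.007 + 1×15.999 = 202.26 g/mol.

202.26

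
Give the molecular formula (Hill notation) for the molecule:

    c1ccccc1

Heavy atoms from the SMILES: 6 C.
Implicit hydrogens by atom environment:
  6 × C (aromatic): 1 H each → 6
  Total hydrogens = 6.
Molecular formula: C6H6

C6H6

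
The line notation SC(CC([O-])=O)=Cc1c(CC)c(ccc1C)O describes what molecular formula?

Heavy atoms from the SMILES: 13 C, 3 O, 1 S.
Implicit hydrogens by atom environment:
  4 × C (aromatic): no H
  2 × C: 3 H each → 6
  2 × C: 2 H each → 4
  2 × C (aromatic): 1 H each → 2
  2 × C: no H
  1 × C: 1 H
  1 × O: 1 H
  1 × O: no H
  1 × O (charge -1): no H
  1 × S: 1 H
  Total hydrogens = 15.
Net charge -1.
Molecular formula: C13H15O3S-

C13H15O3S-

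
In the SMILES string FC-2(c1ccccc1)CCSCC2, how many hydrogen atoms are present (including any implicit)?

Hydrogens are implicit in SMILES; fill each atom to its normal valence:
  5 × C (aromatic): 1 H each → 5
  4 × C: 2 H each → 8
  1 × C: no H
  1 × C (aromatic): no H
  1 × F: no H
  1 × S: no H
  Total hydrogens = 13.

13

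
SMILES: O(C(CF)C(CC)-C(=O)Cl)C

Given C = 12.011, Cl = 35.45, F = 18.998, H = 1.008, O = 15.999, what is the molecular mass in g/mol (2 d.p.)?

Molecular formula: C7H12ClFO2.
M = 7×12.011 + 1×35.45 + 1×18.998 + 12×1.008 + 2×15.999 = 182.62 g/mol.

182.62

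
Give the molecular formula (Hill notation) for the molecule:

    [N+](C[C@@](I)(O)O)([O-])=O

Heavy atoms from the SMILES: 2 C, 1 I, 1 N, 4 O.
Implicit hydrogens by atom environment:
  2 × O: 1 H each → 2
  1 × C: 2 H
  1 × C: no H
  1 × I: no H
  1 × N (charge +1): no H
  1 × O: no H
  1 × O (charge -1): no H
  Total hydrogens = 4.
Molecular formula: C2H4INO4

C2H4INO4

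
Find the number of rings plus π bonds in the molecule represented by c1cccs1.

Molecular formula from the SMILES: C4H4S.
DoU = (2C + 2 + N − H − X)/2 = (2·4 + 2 + 0 − 4 − 0)/2 = 6/2 = 3.
(Structurally: 1 ring(s) + 2 π bond(s) = 3.)

3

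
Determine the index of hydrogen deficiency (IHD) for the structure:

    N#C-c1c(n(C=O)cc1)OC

Molecular formula from the SMILES: C7H6N2O2.
DoU = (2C + 2 + N − H − X)/2 = (2·7 + 2 + 2 − 6 − 0)/2 = 12/2 = 6.
(Structurally: 1 ring(s) + 5 π bond(s) = 6.)

6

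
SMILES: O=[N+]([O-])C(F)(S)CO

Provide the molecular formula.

C2H4FNO3S

Heavy atoms from the SMILES: 2 C, 1 F, 1 N, 3 O, 1 S.
Implicit hydrogens by atom environment:
  1 × C: 2 H
  1 × C: no H
  1 × F: no H
  1 × N (charge +1): no H
  1 × O: 1 H
  1 × O: no H
  1 × O (charge -1): no H
  1 × S: 1 H
  Total hydrogens = 4.
Molecular formula: C2H4FNO3S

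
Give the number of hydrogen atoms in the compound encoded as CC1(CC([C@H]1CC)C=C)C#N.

15

Hydrogens are implicit in SMILES; fill each atom to its normal valence:
  3 × C: 2 H each → 6
  3 × C: 1 H each → 3
  2 × C: 3 H each → 6
  2 × C: no H
  1 × N: no H
  Total hydrogens = 15.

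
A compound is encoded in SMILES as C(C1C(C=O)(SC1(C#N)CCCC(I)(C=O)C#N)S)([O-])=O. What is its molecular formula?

Heavy atoms from the SMILES: 12 C, 1 I, 2 N, 4 O, 2 S.
Implicit hydrogens by atom environment:
  6 × C: no H
  3 × C: 2 H each → 6
  3 × C: 1 H each → 3
  3 × O: no H
  2 × N: no H
  1 × I: no H
  1 × O (charge -1): no H
  1 × S: 1 H
  1 × S: no H
  Total hydrogens = 10.
Net charge -1.
Molecular formula: C12H10IN2O4S2-

C12H10IN2O4S2-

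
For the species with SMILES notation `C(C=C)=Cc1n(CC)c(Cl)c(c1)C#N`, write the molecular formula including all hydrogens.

C11H11ClN2

Heavy atoms from the SMILES: 11 C, 1 Cl, 2 N.
Implicit hydrogens by atom environment:
  3 × C: 1 H each → 3
  3 × C (aromatic): no H
  2 × C: 2 H each → 4
  1 × C: 3 H
  1 × C (aromatic): 1 H
  1 × C: no H
  1 × Cl: no H
  1 × N (aromatic): no H
  1 × N: no H
  Total hydrogens = 11.
Molecular formula: C11H11ClN2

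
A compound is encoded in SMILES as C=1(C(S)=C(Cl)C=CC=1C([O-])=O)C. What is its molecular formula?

C8H6ClO2S-

Heavy atoms from the SMILES: 8 C, 1 Cl, 2 O, 1 S.
Implicit hydrogens by atom environment:
  4 × C (aromatic): no H
  2 × C (aromatic): 1 H each → 2
  1 × C: 3 H
  1 × C: no H
  1 × Cl: no H
  1 × O: no H
  1 × O (charge -1): no H
  1 × S: 1 H
  Total hydrogens = 6.
Net charge -1.
Molecular formula: C8H6ClO2S-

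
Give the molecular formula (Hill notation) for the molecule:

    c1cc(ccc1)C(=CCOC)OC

Heavy atoms from the SMILES: 11 C, 2 O.
Implicit hydrogens by atom environment:
  5 × C (aromatic): 1 H each → 5
  2 × C: 3 H each → 6
  2 × O: no H
  1 × C: 2 H
  1 × C: 1 H
  1 × C: no H
  1 × C (aromatic): no H
  Total hydrogens = 14.
Molecular formula: C11H14O2

C11H14O2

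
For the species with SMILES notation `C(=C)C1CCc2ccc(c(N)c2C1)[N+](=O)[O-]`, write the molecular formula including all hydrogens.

C12H14N2O2

Heavy atoms from the SMILES: 12 C, 2 N, 2 O.
Implicit hydrogens by atom environment:
  4 × C: 2 H each → 8
  4 × C (aromatic): no H
  2 × C (aromatic): 1 H each → 2
  2 × C: 1 H each → 2
  1 × N: 2 H
  1 × N (charge +1): no H
  1 × O: no H
  1 × O (charge -1): no H
  Total hydrogens = 14.
Molecular formula: C12H14N2O2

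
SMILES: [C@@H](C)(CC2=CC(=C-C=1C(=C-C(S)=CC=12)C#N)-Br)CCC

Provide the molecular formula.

C17H18BrNS

Heavy atoms from the SMILES: 1 Br, 17 C, 1 N, 1 S.
Implicit hydrogens by atom environment:
  6 × C (aromatic): no H
  4 × C (aromatic): 1 H each → 4
  3 × C: 2 H each → 6
  2 × C: 3 H each → 6
  1 × Br: no H
  1 × C: 1 H
  1 × C: no H
  1 × N: no H
  1 × S: 1 H
  Total hydrogens = 18.
Molecular formula: C17H18BrNS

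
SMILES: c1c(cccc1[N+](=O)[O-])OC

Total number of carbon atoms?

7

The symbol for carbon appears 7 times in the SMILES. Lowercase c denotes aromatic carbon and counts toward C.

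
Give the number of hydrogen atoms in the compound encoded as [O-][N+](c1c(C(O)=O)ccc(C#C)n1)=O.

Hydrogens are implicit in SMILES; fill each atom to its normal valence:
  3 × C (aromatic): no H
  2 × C (aromatic): 1 H each → 2
  2 × C: no H
  2 × O: no H
  1 × C: 1 H
  1 × N (aromatic): no H
  1 × N (charge +1): no H
  1 × O: 1 H
  1 × O (charge -1): no H
  Total hydrogens = 4.

4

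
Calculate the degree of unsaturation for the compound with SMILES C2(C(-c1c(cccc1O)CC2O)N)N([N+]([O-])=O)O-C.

Molecular formula from the SMILES: C11H15N3O5.
DoU = (2C + 2 + N − H − X)/2 = (2·11 + 2 + 3 − 15 − 0)/2 = 12/2 = 6.
(Structurally: 2 ring(s) + 4 π bond(s) = 6.)

6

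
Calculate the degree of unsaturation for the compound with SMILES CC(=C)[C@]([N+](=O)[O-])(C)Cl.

2

Molecular formula from the SMILES: C5H8ClNO2.
DoU = (2C + 2 + N − H − X)/2 = (2·5 + 2 + 1 − 8 − 1)/2 = 4/2 = 2.
(Structurally: 0 ring(s) + 2 π bond(s) = 2.)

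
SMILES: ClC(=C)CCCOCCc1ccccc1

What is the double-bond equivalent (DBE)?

5

Molecular formula from the SMILES: C13H17ClO.
DoU = (2C + 2 + N − H − X)/2 = (2·13 + 2 + 0 − 17 − 1)/2 = 10/2 = 5.
(Structurally: 1 ring(s) + 4 π bond(s) = 5.)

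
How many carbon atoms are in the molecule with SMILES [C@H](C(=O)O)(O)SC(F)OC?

The symbol for carbon appears 4 times in the SMILES.

4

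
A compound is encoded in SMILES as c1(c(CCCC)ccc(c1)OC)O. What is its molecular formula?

C11H16O2

Heavy atoms from the SMILES: 11 C, 2 O.
Implicit hydrogens by atom environment:
  3 × C: 2 H each → 6
  3 × C (aromatic): 1 H each → 3
  3 × C (aromatic): no H
  2 × C: 3 H each → 6
  1 × O: 1 H
  1 × O: no H
  Total hydrogens = 16.
Molecular formula: C11H16O2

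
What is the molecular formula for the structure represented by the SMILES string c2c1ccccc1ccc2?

Heavy atoms from the SMILES: 10 C.
Implicit hydrogens by atom environment:
  8 × C (aromatic): 1 H each → 8
  2 × C (aromatic): no H
  Total hydrogens = 8.
Molecular formula: C10H8

C10H8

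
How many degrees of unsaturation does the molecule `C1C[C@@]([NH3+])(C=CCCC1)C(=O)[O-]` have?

3

Molecular formula from the SMILES: C9H15NO2.
DoU = (2C + 2 + N − H − X)/2 = (2·9 + 2 + 1 − 15 − 0)/2 = 6/2 = 3.
(Structurally: 1 ring(s) + 2 π bond(s) = 3.)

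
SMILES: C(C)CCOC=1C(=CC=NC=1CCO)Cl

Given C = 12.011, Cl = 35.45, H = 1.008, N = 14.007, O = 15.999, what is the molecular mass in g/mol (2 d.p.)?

229.70

Molecular formula: C11H16ClNO2.
M = 11×12.011 + 1×35.45 + 16×1.008 + 1×14.007 + 2×15.999 = 229.70 g/mol.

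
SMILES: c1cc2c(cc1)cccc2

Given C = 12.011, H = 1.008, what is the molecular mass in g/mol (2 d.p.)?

128.17

Molecular formula: C10H8.
M = 10×12.011 + 8×1.008 = 128.17 g/mol.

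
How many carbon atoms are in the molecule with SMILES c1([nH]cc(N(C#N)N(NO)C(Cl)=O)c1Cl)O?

The symbol for carbon appears 6 times in the SMILES. Lowercase c denotes aromatic carbon and counts toward C.

6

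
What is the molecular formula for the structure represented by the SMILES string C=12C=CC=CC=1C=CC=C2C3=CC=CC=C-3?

C16H12

Heavy atoms from the SMILES: 16 C.
Implicit hydrogens by atom environment:
  12 × C (aromatic): 1 H each → 12
  4 × C (aromatic): no H
  Total hydrogens = 12.
Molecular formula: C16H12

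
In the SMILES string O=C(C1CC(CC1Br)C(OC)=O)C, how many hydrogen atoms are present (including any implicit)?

13

Hydrogens are implicit in SMILES; fill each atom to its normal valence:
  3 × C: 1 H each → 3
  3 × O: no H
  2 × C: 3 H each → 6
  2 × C: 2 H each → 4
  2 × C: no H
  1 × Br: no H
  Total hydrogens = 13.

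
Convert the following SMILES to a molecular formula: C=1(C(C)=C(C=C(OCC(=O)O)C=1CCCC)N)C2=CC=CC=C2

C19H23NO3

Heavy atoms from the SMILES: 19 C, 1 N, 3 O.
Implicit hydrogens by atom environment:
  6 × C (aromatic): 1 H each → 6
  6 × C (aromatic): no H
  4 × C: 2 H each → 8
  2 × C: 3 H each → 6
  2 × O: no H
  1 × C: no H
  1 × N: 2 H
  1 × O: 1 H
  Total hydrogens = 23.
Molecular formula: C19H23NO3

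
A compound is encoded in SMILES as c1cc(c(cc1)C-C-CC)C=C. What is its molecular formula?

Heavy atoms from the SMILES: 12 C.
Implicit hydrogens by atom environment:
  4 × C: 2 H each → 8
  4 × C (aromatic): 1 H each → 4
  2 × C (aromatic): no H
  1 × C: 3 H
  1 × C: 1 H
  Total hydrogens = 16.
Molecular formula: C12H16

C12H16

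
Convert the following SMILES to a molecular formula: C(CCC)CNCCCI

Heavy atoms from the SMILES: 8 C, 1 I, 1 N.
Implicit hydrogens by atom environment:
  7 × C: 2 H each → 14
  1 × C: 3 H
  1 × I: no H
  1 × N: 1 H
  Total hydrogens = 18.
Molecular formula: C8H18IN

C8H18IN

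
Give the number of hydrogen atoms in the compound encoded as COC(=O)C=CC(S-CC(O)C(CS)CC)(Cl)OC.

21

Hydrogens are implicit in SMILES; fill each atom to its normal valence:
  4 × C: 1 H each → 4
  3 × C: 3 H each → 9
  3 × C: 2 H each → 6
  3 × O: no H
  2 × C: no H
  1 × Cl: no H
  1 × O: 1 H
  1 × S: 1 H
  1 × S: no H
  Total hydrogens = 21.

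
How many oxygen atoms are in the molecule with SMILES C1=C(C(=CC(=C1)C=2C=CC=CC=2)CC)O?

1

The symbol for oxygen appears 1 time in the SMILES.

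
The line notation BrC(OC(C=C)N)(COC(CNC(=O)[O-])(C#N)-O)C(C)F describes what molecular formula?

Heavy atoms from the SMILES: 1 Br, 11 C, 1 F, 3 N, 5 O.
Implicit hydrogens by atom environment:
  4 × C: no H
  3 × C: 2 H each → 6
  3 × C: 1 H each → 3
  3 × O: no H
  1 × Br: no H
  1 × C: 3 H
  1 × F: no H
  1 × N: 2 H
  1 × N: 1 H
  1 × N: no H
  1 × O: 1 H
  1 × O (charge -1): no H
  Total hydrogens = 16.
Net charge -1.
Molecular formula: C11H16BrFN3O5-

C11H16BrFN3O5-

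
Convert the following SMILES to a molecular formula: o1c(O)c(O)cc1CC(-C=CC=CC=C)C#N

C13H13NO3

Heavy atoms from the SMILES: 13 C, 1 N, 3 O.
Implicit hydrogens by atom environment:
  6 × C: 1 H each → 6
  3 × C (aromatic): no H
  2 × C: 2 H each → 4
  2 × O: 1 H each → 2
  1 × C (aromatic): 1 H
  1 × C: no H
  1 × N: no H
  1 × O (aromatic): no H
  Total hydrogens = 13.
Molecular formula: C13H13NO3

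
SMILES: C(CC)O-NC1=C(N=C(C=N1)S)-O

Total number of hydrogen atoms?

Hydrogens are implicit in SMILES; fill each atom to its normal valence:
  3 × C (aromatic): no H
  2 × C: 2 H each → 4
  2 × N (aromatic): no H
  1 × C: 3 H
  1 × C (aromatic): 1 H
  1 × N: 1 H
  1 × O: 1 H
  1 × O: no H
  1 × S: 1 H
  Total hydrogens = 11.

11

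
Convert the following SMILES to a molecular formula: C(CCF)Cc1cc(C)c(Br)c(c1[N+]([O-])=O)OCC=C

C14H17BrFNO3

Heavy atoms from the SMILES: 1 Br, 14 C, 1 F, 1 N, 3 O.
Implicit hydrogens by atom environment:
  6 × C: 2 H each → 12
  5 × C (aromatic): no H
  2 × O: no H
  1 × Br: no H
  1 × C: 3 H
  1 × C (aromatic): 1 H
  1 × C: 1 H
  1 × F: no H
  1 × N (charge +1): no H
  1 × O (charge -1): no H
  Total hydrogens = 17.
Molecular formula: C14H17BrFNO3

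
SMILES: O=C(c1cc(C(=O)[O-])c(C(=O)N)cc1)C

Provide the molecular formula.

C10H8NO4-

Heavy atoms from the SMILES: 10 C, 1 N, 4 O.
Implicit hydrogens by atom environment:
  3 × C (aromatic): 1 H each → 3
  3 × C (aromatic): no H
  3 × C: no H
  3 × O: no H
  1 × C: 3 H
  1 × N: 2 H
  1 × O (charge -1): no H
  Total hydrogens = 8.
Net charge -1.
Molecular formula: C10H8NO4-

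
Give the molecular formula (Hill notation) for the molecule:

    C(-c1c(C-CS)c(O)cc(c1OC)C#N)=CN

C12H14N2O2S

Heavy atoms from the SMILES: 12 C, 2 N, 2 O, 1 S.
Implicit hydrogens by atom environment:
  5 × C (aromatic): no H
  2 × C: 2 H each → 4
  2 × C: 1 H each → 2
  1 × C: 3 H
  1 × C (aromatic): 1 H
  1 × C: no H
  1 × N: 2 H
  1 × N: no H
  1 × O: 1 H
  1 × O: no H
  1 × S: 1 H
  Total hydrogens = 14.
Molecular formula: C12H14N2O2S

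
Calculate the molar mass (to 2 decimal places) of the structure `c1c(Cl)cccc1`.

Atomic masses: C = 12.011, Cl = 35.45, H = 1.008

112.56

Molecular formula: C6H5Cl.
M = 6×12.011 + 1×35.45 + 5×1.008 = 112.56 g/mol.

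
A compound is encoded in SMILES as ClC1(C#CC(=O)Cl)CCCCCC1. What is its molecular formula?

Heavy atoms from the SMILES: 10 C, 2 Cl, 1 O.
Implicit hydrogens by atom environment:
  6 × C: 2 H each → 12
  4 × C: no H
  2 × Cl: no H
  1 × O: no H
  Total hydrogens = 12.
Molecular formula: C10H12Cl2O

C10H12Cl2O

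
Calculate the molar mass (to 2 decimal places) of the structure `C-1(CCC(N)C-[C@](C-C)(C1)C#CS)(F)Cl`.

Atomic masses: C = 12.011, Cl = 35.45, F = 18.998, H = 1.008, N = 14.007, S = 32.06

249.77

Molecular formula: C11H17ClFNS.
M = 11×12.011 + 1×35.45 + 1×18.998 + 17×1.008 + 1×14.007 + 1×32.06 = 249.77 g/mol.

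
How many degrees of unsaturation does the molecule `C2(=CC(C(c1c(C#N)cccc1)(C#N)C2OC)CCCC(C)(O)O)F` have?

Molecular formula from the SMILES: C19H21FN2O3.
DoU = (2C + 2 + N − H − X)/2 = (2·19 + 2 + 2 − 21 − 1)/2 = 20/2 = 10.
(Structurally: 2 ring(s) + 8 π bond(s) = 10.)

10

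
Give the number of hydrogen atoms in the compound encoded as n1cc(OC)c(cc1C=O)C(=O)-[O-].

6

Hydrogens are implicit in SMILES; fill each atom to its normal valence:
  3 × C (aromatic): no H
  3 × O: no H
  2 × C (aromatic): 1 H each → 2
  1 × C: 3 H
  1 × C: 1 H
  1 × C: no H
  1 × N (aromatic): no H
  1 × O (charge -1): no H
  Total hydrogens = 6.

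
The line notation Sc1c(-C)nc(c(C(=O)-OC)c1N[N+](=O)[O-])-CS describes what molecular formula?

Heavy atoms from the SMILES: 9 C, 3 N, 4 O, 2 S.
Implicit hydrogens by atom environment:
  5 × C (aromatic): no H
  3 × O: no H
  2 × C: 3 H each → 6
  2 × S: 1 H each → 2
  1 × C: 2 H
  1 × C: no H
  1 × N: 1 H
  1 × N (aromatic): no H
  1 × N (charge +1): no H
  1 × O (charge -1): no H
  Total hydrogens = 11.
Molecular formula: C9H11N3O4S2

C9H11N3O4S2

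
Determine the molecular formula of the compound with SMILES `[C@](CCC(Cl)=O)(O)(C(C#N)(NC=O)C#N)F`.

Heavy atoms from the SMILES: 8 C, 1 Cl, 1 F, 3 N, 3 O.
Implicit hydrogens by atom environment:
  5 × C: no H
  2 × C: 2 H each → 4
  2 × N: no H
  2 × O: no H
  1 × C: 1 H
  1 × Cl: no H
  1 × F: no H
  1 × N: 1 H
  1 × O: 1 H
  Total hydrogens = 7.
Molecular formula: C8H7ClFN3O3

C8H7ClFN3O3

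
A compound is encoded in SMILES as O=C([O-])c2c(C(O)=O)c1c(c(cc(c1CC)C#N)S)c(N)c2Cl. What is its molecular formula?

C15H10ClN2O4S-

Heavy atoms from the SMILES: 15 C, 1 Cl, 2 N, 4 O, 1 S.
Implicit hydrogens by atom environment:
  9 × C (aromatic): no H
  3 × C: no H
  2 × O: no H
  1 × C: 3 H
  1 × C: 2 H
  1 × C (aromatic): 1 H
  1 × Cl: no H
  1 × N: 2 H
  1 × N: no H
  1 × O: 1 H
  1 × O (charge -1): no H
  1 × S: 1 H
  Total hydrogens = 10.
Net charge -1.
Molecular formula: C15H10ClN2O4S-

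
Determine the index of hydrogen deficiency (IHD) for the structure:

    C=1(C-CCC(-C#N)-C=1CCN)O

Molecular formula from the SMILES: C9H14N2O.
DoU = (2C + 2 + N − H − X)/2 = (2·9 + 2 + 2 − 14 − 0)/2 = 8/2 = 4.
(Structurally: 1 ring(s) + 3 π bond(s) = 4.)

4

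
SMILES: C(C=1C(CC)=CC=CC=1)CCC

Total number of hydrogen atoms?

Hydrogens are implicit in SMILES; fill each atom to its normal valence:
  4 × C: 2 H each → 8
  4 × C (aromatic): 1 H each → 4
  2 × C: 3 H each → 6
  2 × C (aromatic): no H
  Total hydrogens = 18.

18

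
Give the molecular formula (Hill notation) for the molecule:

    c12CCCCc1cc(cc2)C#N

Heavy atoms from the SMILES: 11 C, 1 N.
Implicit hydrogens by atom environment:
  4 × C: 2 H each → 8
  3 × C (aromatic): 1 H each → 3
  3 × C (aromatic): no H
  1 × C: no H
  1 × N: no H
  Total hydrogens = 11.
Molecular formula: C11H11N

C11H11N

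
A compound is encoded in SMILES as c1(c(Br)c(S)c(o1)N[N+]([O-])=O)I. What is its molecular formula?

C4H2BrIN2O3S

Heavy atoms from the SMILES: 1 Br, 4 C, 1 I, 2 N, 3 O, 1 S.
Implicit hydrogens by atom environment:
  4 × C (aromatic): no H
  1 × Br: no H
  1 × I: no H
  1 × N: 1 H
  1 × N (charge +1): no H
  1 × O (aromatic): no H
  1 × O: no H
  1 × O (charge -1): no H
  1 × S: 1 H
  Total hydrogens = 2.
Molecular formula: C4H2BrIN2O3S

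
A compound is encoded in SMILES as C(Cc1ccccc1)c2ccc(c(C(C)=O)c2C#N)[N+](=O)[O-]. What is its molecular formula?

C17H14N2O3

Heavy atoms from the SMILES: 17 C, 2 N, 3 O.
Implicit hydrogens by atom environment:
  7 × C (aromatic): 1 H each → 7
  5 × C (aromatic): no H
  2 × C: 2 H each → 4
  2 × C: no H
  2 × O: no H
  1 × C: 3 H
  1 × N: no H
  1 × N (charge +1): no H
  1 × O (charge -1): no H
  Total hydrogens = 14.
Molecular formula: C17H14N2O3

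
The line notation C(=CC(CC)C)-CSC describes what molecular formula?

C8H16S

Heavy atoms from the SMILES: 8 C, 1 S.
Implicit hydrogens by atom environment:
  3 × C: 3 H each → 9
  3 × C: 1 H each → 3
  2 × C: 2 H each → 4
  1 × S: no H
  Total hydrogens = 16.
Molecular formula: C8H16S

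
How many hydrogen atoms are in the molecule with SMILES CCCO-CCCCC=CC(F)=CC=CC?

Hydrogens are implicit in SMILES; fill each atom to its normal valence:
  6 × C: 2 H each → 12
  5 × C: 1 H each → 5
  2 × C: 3 H each → 6
  1 × C: no H
  1 × F: no H
  1 × O: no H
  Total hydrogens = 23.

23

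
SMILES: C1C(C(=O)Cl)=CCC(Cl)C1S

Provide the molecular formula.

Heavy atoms from the SMILES: 7 C, 2 Cl, 1 O, 1 S.
Implicit hydrogens by atom environment:
  3 × C: 1 H each → 3
  2 × C: 2 H each → 4
  2 × C: no H
  2 × Cl: no H
  1 × O: no H
  1 × S: 1 H
  Total hydrogens = 8.
Molecular formula: C7H8Cl2OS

C7H8Cl2OS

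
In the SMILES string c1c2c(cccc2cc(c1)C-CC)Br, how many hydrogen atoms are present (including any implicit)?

Hydrogens are implicit in SMILES; fill each atom to its normal valence:
  6 × C (aromatic): 1 H each → 6
  4 × C (aromatic): no H
  2 × C: 2 H each → 4
  1 × Br: no H
  1 × C: 3 H
  Total hydrogens = 13.

13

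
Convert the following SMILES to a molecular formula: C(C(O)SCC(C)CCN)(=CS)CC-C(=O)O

C11H21NO3S2

Heavy atoms from the SMILES: 11 C, 1 N, 3 O, 2 S.
Implicit hydrogens by atom environment:
  5 × C: 2 H each → 10
  3 × C: 1 H each → 3
  2 × C: no H
  2 × O: 1 H each → 2
  1 × C: 3 H
  1 × N: 2 H
  1 × O: no H
  1 × S: 1 H
  1 × S: no H
  Total hydrogens = 21.
Molecular formula: C11H21NO3S2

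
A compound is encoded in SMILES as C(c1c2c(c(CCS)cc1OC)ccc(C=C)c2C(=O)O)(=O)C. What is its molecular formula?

C18H18O4S

Heavy atoms from the SMILES: 18 C, 4 O, 1 S.
Implicit hydrogens by atom environment:
  7 × C (aromatic): no H
  3 × C: 2 H each → 6
  3 × C (aromatic): 1 H each → 3
  3 × O: no H
  2 × C: 3 H each → 6
  2 × C: no H
  1 × C: 1 H
  1 × O: 1 H
  1 × S: 1 H
  Total hydrogens = 18.
Molecular formula: C18H18O4S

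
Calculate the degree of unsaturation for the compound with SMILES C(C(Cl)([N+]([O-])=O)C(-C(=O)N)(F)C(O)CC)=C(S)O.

3

Molecular formula from the SMILES: C8H12ClFN2O5S.
DoU = (2C + 2 + N − H − X)/2 = (2·8 + 2 + 2 − 12 − 2)/2 = 6/2 = 3.
(Structurally: 0 ring(s) + 3 π bond(s) = 3.)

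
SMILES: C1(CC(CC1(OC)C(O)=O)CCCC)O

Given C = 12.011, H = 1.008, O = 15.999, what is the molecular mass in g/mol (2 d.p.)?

216.28

Molecular formula: C11H20O4.
M = 11×12.011 + 20×1.008 + 4×15.999 = 216.28 g/mol.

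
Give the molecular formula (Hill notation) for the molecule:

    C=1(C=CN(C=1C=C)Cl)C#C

Heavy atoms from the SMILES: 8 C, 1 Cl, 1 N.
Implicit hydrogens by atom environment:
  2 × C (aromatic): 1 H each → 2
  2 × C: 1 H each → 2
  2 × C (aromatic): no H
  1 × C: 2 H
  1 × C: no H
  1 × Cl: no H
  1 × N (aromatic): no H
  Total hydrogens = 6.
Molecular formula: C8H6ClN

C8H6ClN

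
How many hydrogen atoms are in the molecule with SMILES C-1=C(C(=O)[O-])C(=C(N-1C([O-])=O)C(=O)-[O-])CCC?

8

Hydrogens are implicit in SMILES; fill each atom to its normal valence:
  3 × C (aromatic): no H
  3 × C: no H
  3 × O: no H
  3 × O (charge -1): no H
  2 × C: 2 H each → 4
  1 × C: 3 H
  1 × C (aromatic): 1 H
  1 × N (aromatic): no H
  Total hydrogens = 8.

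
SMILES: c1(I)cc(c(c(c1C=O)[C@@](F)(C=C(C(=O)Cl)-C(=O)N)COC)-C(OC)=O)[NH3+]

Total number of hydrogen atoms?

16

Hydrogens are implicit in SMILES; fill each atom to its normal valence:
  6 × O: no H
  5 × C (aromatic): no H
  5 × C: no H
  2 × C: 3 H each → 6
  2 × C: 1 H each → 2
  1 × C: 2 H
  1 × C (aromatic): 1 H
  1 × Cl: no H
  1 × F: no H
  1 × I: no H
  1 × N (charge +1): 3 H
  1 × N: 2 H
  Total hydrogens = 16.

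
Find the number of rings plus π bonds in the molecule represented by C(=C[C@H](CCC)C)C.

Molecular formula from the SMILES: C8H16.
DoU = (2C + 2 + N − H − X)/2 = (2·8 + 2 + 0 − 16 − 0)/2 = 2/2 = 1.
(Structurally: 0 ring(s) + 1 π bond(s) = 1.)

1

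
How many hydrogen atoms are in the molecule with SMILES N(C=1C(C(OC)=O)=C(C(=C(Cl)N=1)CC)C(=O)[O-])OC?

12

Hydrogens are implicit in SMILES; fill each atom to its normal valence:
  5 × C (aromatic): no H
  4 × O: no H
  3 × C: 3 H each → 9
  2 × C: no H
  1 × C: 2 H
  1 × Cl: no H
  1 × N: 1 H
  1 × N (aromatic): no H
  1 × O (charge -1): no H
  Total hydrogens = 12.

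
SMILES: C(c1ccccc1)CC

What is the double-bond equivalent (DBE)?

Molecular formula from the SMILES: C9H12.
DoU = (2C + 2 + N − H − X)/2 = (2·9 + 2 + 0 − 12 − 0)/2 = 8/2 = 4.
(Structurally: 1 ring(s) + 3 π bond(s) = 4.)

4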